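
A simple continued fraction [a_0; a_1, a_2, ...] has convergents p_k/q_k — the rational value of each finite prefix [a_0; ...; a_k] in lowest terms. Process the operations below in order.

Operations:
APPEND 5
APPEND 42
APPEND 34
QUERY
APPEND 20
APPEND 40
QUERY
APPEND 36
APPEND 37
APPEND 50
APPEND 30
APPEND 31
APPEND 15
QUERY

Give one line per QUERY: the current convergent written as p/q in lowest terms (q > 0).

APPEND 5: p_0 = 5·1 + 0 = 5, q_0 = 5·0 + 1 = 1 → 5/1
APPEND 42: p_1 = 42·5 + 1 = 211, q_1 = 42·1 + 0 = 42 → 211/42
APPEND 34: p_2 = 34·211 + 5 = 7179, q_2 = 34·42 + 1 = 1429 → 7179/1429
APPEND 20: p_3 = 20·7179 + 211 = 143791, q_3 = 20·1429 + 42 = 28622 → 143791/28622
APPEND 40: p_4 = 40·143791 + 7179 = 5758819, q_4 = 40·28622 + 1429 = 1146309 → 5758819/1146309
APPEND 36: p_5 = 36·5758819 + 143791 = 207461275, q_5 = 36·1146309 + 28622 = 41295746 → 207461275/41295746
APPEND 37: p_6 = 37·207461275 + 5758819 = 7681825994, q_6 = 37·41295746 + 1146309 = 1529088911 → 7681825994/1529088911
APPEND 50: p_7 = 50·7681825994 + 207461275 = 384298760975, q_7 = 50·1529088911 + 41295746 = 76495741296 → 384298760975/76495741296
APPEND 30: p_8 = 30·384298760975 + 7681825994 = 11536644655244, q_8 = 30·76495741296 + 1529088911 = 2296401327791 → 11536644655244/2296401327791
APPEND 31: p_9 = 31·11536644655244 + 384298760975 = 358020283073539, q_9 = 31·2296401327791 + 76495741296 = 71264936902817 → 358020283073539/71264936902817
APPEND 15: p_10 = 15·358020283073539 + 11536644655244 = 5381840890758329, q_10 = 15·71264936902817 + 2296401327791 = 1071270454870046 → 5381840890758329/1071270454870046

7179/1429
5758819/1146309
5381840890758329/1071270454870046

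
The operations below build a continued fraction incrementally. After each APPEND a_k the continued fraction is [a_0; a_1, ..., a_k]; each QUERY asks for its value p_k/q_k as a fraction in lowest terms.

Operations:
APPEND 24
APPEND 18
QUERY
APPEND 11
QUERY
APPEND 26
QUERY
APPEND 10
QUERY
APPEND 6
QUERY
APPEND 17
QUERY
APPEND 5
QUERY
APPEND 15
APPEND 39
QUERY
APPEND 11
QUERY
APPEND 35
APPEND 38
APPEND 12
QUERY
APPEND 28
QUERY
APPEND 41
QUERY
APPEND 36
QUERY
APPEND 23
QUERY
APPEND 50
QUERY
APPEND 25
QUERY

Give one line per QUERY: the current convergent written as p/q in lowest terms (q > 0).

APPEND 24: p_0 = 24·1 + 0 = 24, q_0 = 24·0 + 1 = 1 → 24/1
APPEND 18: p_1 = 18·24 + 1 = 433, q_1 = 18·1 + 0 = 18 → 433/18
APPEND 11: p_2 = 11·433 + 24 = 4787, q_2 = 11·18 + 1 = 199 → 4787/199
APPEND 26: p_3 = 26·4787 + 433 = 124895, q_3 = 26·199 + 18 = 5192 → 124895/5192
APPEND 10: p_4 = 10·124895 + 4787 = 1253737, q_4 = 10·5192 + 199 = 52119 → 1253737/52119
APPEND 6: p_5 = 6·1253737 + 124895 = 7647317, q_5 = 6·52119 + 5192 = 317906 → 7647317/317906
APPEND 17: p_6 = 17·7647317 + 1253737 = 131258126, q_6 = 17·317906 + 52119 = 5456521 → 131258126/5456521
APPEND 5: p_7 = 5·131258126 + 7647317 = 663937947, q_7 = 5·5456521 + 317906 = 27600511 → 663937947/27600511
APPEND 15: p_8 = 15·663937947 + 131258126 = 10090327331, q_8 = 15·27600511 + 5456521 = 419464186 → 10090327331/419464186
APPEND 39: p_9 = 39·10090327331 + 663937947 = 394186703856, q_9 = 39·419464186 + 27600511 = 16386703765 → 394186703856/16386703765
APPEND 11: p_10 = 11·394186703856 + 10090327331 = 4346144069747, q_10 = 11·16386703765 + 419464186 = 180673205601 → 4346144069747/180673205601
APPEND 35: p_11 = 35·4346144069747 + 394186703856 = 152509229145001, q_11 = 35·180673205601 + 16386703765 = 6339948899800 → 152509229145001/6339948899800
APPEND 38: p_12 = 38·152509229145001 + 4346144069747 = 5799696851579785, q_12 = 38·6339948899800 + 180673205601 = 241098731398001 → 5799696851579785/241098731398001
APPEND 12: p_13 = 12·5799696851579785 + 152509229145001 = 69748871448102421, q_13 = 12·241098731398001 + 6339948899800 = 2899524725675812 → 69748871448102421/2899524725675812
APPEND 28: p_14 = 28·69748871448102421 + 5799696851579785 = 1958768097398447573, q_14 = 28·2899524725675812 + 241098731398001 = 81427791050320737 → 1958768097398447573/81427791050320737
APPEND 41: p_15 = 41·1958768097398447573 + 69748871448102421 = 80379240864784452914, q_15 = 41·81427791050320737 + 2899524725675812 = 3341438957788826029 → 80379240864784452914/3341438957788826029
APPEND 36: p_16 = 36·80379240864784452914 + 1958768097398447573 = 2895611439229638752477, q_16 = 36·3341438957788826029 + 81427791050320737 = 120373230271448057781 → 2895611439229638752477/120373230271448057781
APPEND 23: p_17 = 23·2895611439229638752477 + 80379240864784452914 = 66679442343146475759885, q_17 = 23·120373230271448057781 + 3341438957788826029 = 2771925735201094154992 → 66679442343146475759885/2771925735201094154992
APPEND 50: p_18 = 50·66679442343146475759885 + 2895611439229638752477 = 3336867728596553426746727, q_18 = 50·2771925735201094154992 + 120373230271448057781 = 138716659990326155807381 → 3336867728596553426746727/138716659990326155807381
APPEND 25: p_19 = 25·3336867728596553426746727 + 66679442343146475759885 = 83488372657256982144428060, q_19 = 25·138716659990326155807381 + 2771925735201094154992 = 3470688425493354989339517 → 83488372657256982144428060/3470688425493354989339517

433/18
4787/199
124895/5192
1253737/52119
7647317/317906
131258126/5456521
663937947/27600511
394186703856/16386703765
4346144069747/180673205601
69748871448102421/2899524725675812
1958768097398447573/81427791050320737
80379240864784452914/3341438957788826029
2895611439229638752477/120373230271448057781
66679442343146475759885/2771925735201094154992
3336867728596553426746727/138716659990326155807381
83488372657256982144428060/3470688425493354989339517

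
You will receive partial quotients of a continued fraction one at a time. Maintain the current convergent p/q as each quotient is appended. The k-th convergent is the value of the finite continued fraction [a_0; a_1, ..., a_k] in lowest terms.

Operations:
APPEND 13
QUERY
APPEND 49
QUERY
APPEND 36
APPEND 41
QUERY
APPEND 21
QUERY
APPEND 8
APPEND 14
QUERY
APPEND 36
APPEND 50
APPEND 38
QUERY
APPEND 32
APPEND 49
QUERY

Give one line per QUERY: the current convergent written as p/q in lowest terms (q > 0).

13/1
638/49
942859/72414
19823020/1522459
2253201286/173051663
154588965720683/11872830787748
242749320817236391/18643773159795399

APPEND 13: p_0 = 13·1 + 0 = 13, q_0 = 13·0 + 1 = 1 → 13/1
APPEND 49: p_1 = 49·13 + 1 = 638, q_1 = 49·1 + 0 = 49 → 638/49
APPEND 36: p_2 = 36·638 + 13 = 22981, q_2 = 36·49 + 1 = 1765 → 22981/1765
APPEND 41: p_3 = 41·22981 + 638 = 942859, q_3 = 41·1765 + 49 = 72414 → 942859/72414
APPEND 21: p_4 = 21·942859 + 22981 = 19823020, q_4 = 21·72414 + 1765 = 1522459 → 19823020/1522459
APPEND 8: p_5 = 8·19823020 + 942859 = 159527019, q_5 = 8·1522459 + 72414 = 12252086 → 159527019/12252086
APPEND 14: p_6 = 14·159527019 + 19823020 = 2253201286, q_6 = 14·12252086 + 1522459 = 173051663 → 2253201286/173051663
APPEND 36: p_7 = 36·2253201286 + 159527019 = 81274773315, q_7 = 36·173051663 + 12252086 = 6242111954 → 81274773315/6242111954
APPEND 50: p_8 = 50·81274773315 + 2253201286 = 4065991867036, q_8 = 50·6242111954 + 173051663 = 312278649363 → 4065991867036/312278649363
APPEND 38: p_9 = 38·4065991867036 + 81274773315 = 154588965720683, q_9 = 38·312278649363 + 6242111954 = 11872830787748 → 154588965720683/11872830787748
APPEND 32: p_10 = 32·154588965720683 + 4065991867036 = 4950912894928892, q_10 = 32·11872830787748 + 312278649363 = 380242863857299 → 4950912894928892/380242863857299
APPEND 49: p_11 = 49·4950912894928892 + 154588965720683 = 242749320817236391, q_11 = 49·380242863857299 + 11872830787748 = 18643773159795399 → 242749320817236391/18643773159795399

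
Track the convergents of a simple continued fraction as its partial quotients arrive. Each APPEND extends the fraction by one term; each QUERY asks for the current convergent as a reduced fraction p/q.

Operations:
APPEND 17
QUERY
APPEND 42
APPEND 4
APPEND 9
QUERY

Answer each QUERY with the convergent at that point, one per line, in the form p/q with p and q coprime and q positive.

17/1
26608/1563

APPEND 17: p_0 = 17·1 + 0 = 17, q_0 = 17·0 + 1 = 1 → 17/1
APPEND 42: p_1 = 42·17 + 1 = 715, q_1 = 42·1 + 0 = 42 → 715/42
APPEND 4: p_2 = 4·715 + 17 = 2877, q_2 = 4·42 + 1 = 169 → 2877/169
APPEND 9: p_3 = 9·2877 + 715 = 26608, q_3 = 9·169 + 42 = 1563 → 26608/1563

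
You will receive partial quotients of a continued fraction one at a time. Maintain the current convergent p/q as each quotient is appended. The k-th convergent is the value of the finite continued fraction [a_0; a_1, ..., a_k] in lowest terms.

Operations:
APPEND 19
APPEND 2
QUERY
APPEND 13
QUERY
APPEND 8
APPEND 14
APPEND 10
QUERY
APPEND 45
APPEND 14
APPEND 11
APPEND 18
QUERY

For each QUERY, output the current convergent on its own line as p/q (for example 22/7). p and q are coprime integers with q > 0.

APPEND 19: p_0 = 19·1 + 0 = 19, q_0 = 19·0 + 1 = 1 → 19/1
APPEND 2: p_1 = 2·19 + 1 = 39, q_1 = 2·1 + 0 = 2 → 39/2
APPEND 13: p_2 = 13·39 + 19 = 526, q_2 = 13·2 + 1 = 27 → 526/27
APPEND 8: p_3 = 8·526 + 39 = 4247, q_3 = 8·27 + 2 = 218 → 4247/218
APPEND 14: p_4 = 14·4247 + 526 = 59984, q_4 = 14·218 + 27 = 3079 → 59984/3079
APPEND 10: p_5 = 10·59984 + 4247 = 604087, q_5 = 10·3079 + 218 = 31008 → 604087/31008
APPEND 45: p_6 = 45·604087 + 59984 = 27243899, q_6 = 45·31008 + 3079 = 1398439 → 27243899/1398439
APPEND 14: p_7 = 14·27243899 + 604087 = 382018673, q_7 = 14·1398439 + 31008 = 19609154 → 382018673/19609154
APPEND 11: p_8 = 11·382018673 + 27243899 = 4229449302, q_8 = 11·19609154 + 1398439 = 217099133 → 4229449302/217099133
APPEND 18: p_9 = 18·4229449302 + 382018673 = 76512106109, q_9 = 18·217099133 + 19609154 = 3927393548 → 76512106109/3927393548

39/2
526/27
604087/31008
76512106109/3927393548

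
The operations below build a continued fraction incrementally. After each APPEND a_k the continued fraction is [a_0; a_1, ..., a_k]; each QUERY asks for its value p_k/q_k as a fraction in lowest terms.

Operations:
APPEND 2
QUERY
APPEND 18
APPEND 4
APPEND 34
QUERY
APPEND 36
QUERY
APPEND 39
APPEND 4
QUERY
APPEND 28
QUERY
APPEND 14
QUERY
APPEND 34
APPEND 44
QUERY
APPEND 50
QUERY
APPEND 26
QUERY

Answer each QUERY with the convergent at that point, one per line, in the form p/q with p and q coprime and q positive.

APPEND 2: p_0 = 2·1 + 0 = 2, q_0 = 2·0 + 1 = 1 → 2/1
APPEND 18: p_1 = 18·2 + 1 = 37, q_1 = 18·1 + 0 = 18 → 37/18
APPEND 4: p_2 = 4·37 + 2 = 150, q_2 = 4·18 + 1 = 73 → 150/73
APPEND 34: p_3 = 34·150 + 37 = 5137, q_3 = 34·73 + 18 = 2500 → 5137/2500
APPEND 36: p_4 = 36·5137 + 150 = 185082, q_4 = 36·2500 + 73 = 90073 → 185082/90073
APPEND 39: p_5 = 39·185082 + 5137 = 7223335, q_5 = 39·90073 + 2500 = 3515347 → 7223335/3515347
APPEND 4: p_6 = 4·7223335 + 185082 = 29078422, q_6 = 4·3515347 + 90073 = 14151461 → 29078422/14151461
APPEND 28: p_7 = 28·29078422 + 7223335 = 821419151, q_7 = 28·14151461 + 3515347 = 399756255 → 821419151/399756255
APPEND 14: p_8 = 14·821419151 + 29078422 = 11528946536, q_8 = 14·399756255 + 14151461 = 5610739031 → 11528946536/5610739031
APPEND 34: p_9 = 34·11528946536 + 821419151 = 392805601375, q_9 = 34·5610739031 + 399756255 = 191164883309 → 392805601375/191164883309
APPEND 44: p_10 = 44·392805601375 + 11528946536 = 17294975407036, q_10 = 44·191164883309 + 5610739031 = 8416865604627 → 17294975407036/8416865604627
APPEND 50: p_11 = 50·17294975407036 + 392805601375 = 865141575953175, q_11 = 50·8416865604627 + 191164883309 = 421034445114659 → 865141575953175/421034445114659
APPEND 26: p_12 = 26·865141575953175 + 17294975407036 = 22510975950189586, q_12 = 26·421034445114659 + 8416865604627 = 10955312438585761 → 22510975950189586/10955312438585761

2/1
5137/2500
185082/90073
29078422/14151461
821419151/399756255
11528946536/5610739031
17294975407036/8416865604627
865141575953175/421034445114659
22510975950189586/10955312438585761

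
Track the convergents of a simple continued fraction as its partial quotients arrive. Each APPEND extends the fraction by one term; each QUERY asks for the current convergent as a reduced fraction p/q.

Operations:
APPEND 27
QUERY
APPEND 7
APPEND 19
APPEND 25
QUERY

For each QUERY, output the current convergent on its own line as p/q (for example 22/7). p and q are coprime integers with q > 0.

27/1
91115/3357

APPEND 27: p_0 = 27·1 + 0 = 27, q_0 = 27·0 + 1 = 1 → 27/1
APPEND 7: p_1 = 7·27 + 1 = 190, q_1 = 7·1 + 0 = 7 → 190/7
APPEND 19: p_2 = 19·190 + 27 = 3637, q_2 = 19·7 + 1 = 134 → 3637/134
APPEND 25: p_3 = 25·3637 + 190 = 91115, q_3 = 25·134 + 7 = 3357 → 91115/3357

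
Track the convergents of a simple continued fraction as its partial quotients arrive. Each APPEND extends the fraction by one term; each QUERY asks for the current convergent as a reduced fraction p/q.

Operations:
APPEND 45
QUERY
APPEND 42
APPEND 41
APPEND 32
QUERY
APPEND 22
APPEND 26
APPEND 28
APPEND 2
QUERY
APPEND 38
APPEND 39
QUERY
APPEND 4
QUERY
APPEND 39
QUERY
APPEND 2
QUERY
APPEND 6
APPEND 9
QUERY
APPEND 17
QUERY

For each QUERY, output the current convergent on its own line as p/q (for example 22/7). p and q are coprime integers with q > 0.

45/1
2484323/55178
81364906499/1807153422
122222974100675/2714630611611
492023732535884/10928082022295
19311148543000151/428909829481116
39114320818536186/868747740984527
2325087981906491589/51641314219479029
39780492765864574280/883543738006531771

APPEND 45: p_0 = 45·1 + 0 = 45, q_0 = 45·0 + 1 = 1 → 45/1
APPEND 42: p_1 = 42·45 + 1 = 1891, q_1 = 42·1 + 0 = 42 → 1891/42
APPEND 41: p_2 = 41·1891 + 45 = 77576, q_2 = 41·42 + 1 = 1723 → 77576/1723
APPEND 32: p_3 = 32·77576 + 1891 = 2484323, q_3 = 32·1723 + 42 = 55178 → 2484323/55178
APPEND 22: p_4 = 22·2484323 + 77576 = 54732682, q_4 = 22·55178 + 1723 = 1215639 → 54732682/1215639
APPEND 26: p_5 = 26·54732682 + 2484323 = 1425534055, q_5 = 26·1215639 + 55178 = 31661792 → 1425534055/31661792
APPEND 28: p_6 = 28·1425534055 + 54732682 = 39969686222, q_6 = 28·31661792 + 1215639 = 887745815 → 39969686222/887745815
APPEND 2: p_7 = 2·39969686222 + 1425534055 = 81364906499, q_7 = 2·887745815 + 31661792 = 1807153422 → 81364906499/1807153422
APPEND 38: p_8 = 38·81364906499 + 39969686222 = 3131836133184, q_8 = 38·1807153422 + 887745815 = 69559575851 → 3131836133184/69559575851
APPEND 39: p_9 = 39·3131836133184 + 81364906499 = 122222974100675, q_9 = 39·69559575851 + 1807153422 = 2714630611611 → 122222974100675/2714630611611
APPEND 4: p_10 = 4·122222974100675 + 3131836133184 = 492023732535884, q_10 = 4·2714630611611 + 69559575851 = 10928082022295 → 492023732535884/10928082022295
APPEND 39: p_11 = 39·492023732535884 + 122222974100675 = 19311148543000151, q_11 = 39·10928082022295 + 2714630611611 = 428909829481116 → 19311148543000151/428909829481116
APPEND 2: p_12 = 2·19311148543000151 + 492023732535884 = 39114320818536186, q_12 = 2·428909829481116 + 10928082022295 = 868747740984527 → 39114320818536186/868747740984527
APPEND 6: p_13 = 6·39114320818536186 + 19311148543000151 = 253997073454217267, q_13 = 6·868747740984527 + 428909829481116 = 5641396275388278 → 253997073454217267/5641396275388278
APPEND 9: p_14 = 9·253997073454217267 + 39114320818536186 = 2325087981906491589, q_14 = 9·5641396275388278 + 868747740984527 = 51641314219479029 → 2325087981906491589/51641314219479029
APPEND 17: p_15 = 17·2325087981906491589 + 253997073454217267 = 39780492765864574280, q_15 = 17·51641314219479029 + 5641396275388278 = 883543738006531771 → 39780492765864574280/883543738006531771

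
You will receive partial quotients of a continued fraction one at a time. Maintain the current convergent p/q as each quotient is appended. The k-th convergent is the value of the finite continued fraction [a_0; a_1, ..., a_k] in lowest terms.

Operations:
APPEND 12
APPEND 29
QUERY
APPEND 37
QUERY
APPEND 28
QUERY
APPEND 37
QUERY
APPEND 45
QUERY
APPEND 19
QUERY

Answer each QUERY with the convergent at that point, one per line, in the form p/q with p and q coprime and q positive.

APPEND 12: p_0 = 12·1 + 0 = 12, q_0 = 12·0 + 1 = 1 → 12/1
APPEND 29: p_1 = 29·12 + 1 = 349, q_1 = 29·1 + 0 = 29 → 349/29
APPEND 37: p_2 = 37·349 + 12 = 12925, q_2 = 37·29 + 1 = 1074 → 12925/1074
APPEND 28: p_3 = 28·12925 + 349 = 362249, q_3 = 28·1074 + 29 = 30101 → 362249/30101
APPEND 37: p_4 = 37·362249 + 12925 = 13416138, q_4 = 37·30101 + 1074 = 1114811 → 13416138/1114811
APPEND 45: p_5 = 45·13416138 + 362249 = 604088459, q_5 = 45·1114811 + 30101 = 50196596 → 604088459/50196596
APPEND 19: p_6 = 19·604088459 + 13416138 = 11491096859, q_6 = 19·50196596 + 1114811 = 954850135 → 11491096859/954850135

349/29
12925/1074
362249/30101
13416138/1114811
604088459/50196596
11491096859/954850135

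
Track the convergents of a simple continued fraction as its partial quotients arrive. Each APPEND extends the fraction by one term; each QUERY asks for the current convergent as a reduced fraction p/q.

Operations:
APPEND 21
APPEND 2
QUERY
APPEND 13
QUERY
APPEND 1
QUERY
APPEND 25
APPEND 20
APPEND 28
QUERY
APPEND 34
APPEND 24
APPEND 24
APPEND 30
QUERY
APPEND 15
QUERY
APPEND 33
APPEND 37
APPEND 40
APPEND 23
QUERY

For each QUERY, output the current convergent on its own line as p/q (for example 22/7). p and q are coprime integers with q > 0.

APPEND 21: p_0 = 21·1 + 0 = 21, q_0 = 21·0 + 1 = 1 → 21/1
APPEND 2: p_1 = 2·21 + 1 = 43, q_1 = 2·1 + 0 = 2 → 43/2
APPEND 13: p_2 = 13·43 + 21 = 580, q_2 = 13·2 + 1 = 27 → 580/27
APPEND 1: p_3 = 1·580 + 43 = 623, q_3 = 1·27 + 2 = 29 → 623/29
APPEND 25: p_4 = 25·623 + 580 = 16155, q_4 = 25·29 + 27 = 752 → 16155/752
APPEND 20: p_5 = 20·16155 + 623 = 323723, q_5 = 20·752 + 29 = 15069 → 323723/15069
APPEND 28: p_6 = 28·323723 + 16155 = 9080399, q_6 = 28·15069 + 752 = 422684 → 9080399/422684
APPEND 34: p_7 = 34·9080399 + 323723 = 309057289, q_7 = 34·422684 + 15069 = 14386325 → 309057289/14386325
APPEND 24: p_8 = 24·309057289 + 9080399 = 7426455335, q_8 = 24·14386325 + 422684 = 345694484 → 7426455335/345694484
APPEND 24: p_9 = 24·7426455335 + 309057289 = 178543985329, q_9 = 24·345694484 + 14386325 = 8311053941 → 178543985329/8311053941
APPEND 30: p_10 = 30·178543985329 + 7426455335 = 5363746015205, q_10 = 30·8311053941 + 345694484 = 249677312714 → 5363746015205/249677312714
APPEND 15: p_11 = 15·5363746015205 + 178543985329 = 80634734213404, q_11 = 15·249677312714 + 8311053941 = 3753470744651 → 80634734213404/3753470744651
APPEND 33: p_12 = 33·80634734213404 + 5363746015205 = 2666309975057537, q_12 = 33·3753470744651 + 249677312714 = 124114211886197 → 2666309975057537/124114211886197
APPEND 37: p_13 = 37·2666309975057537 + 80634734213404 = 98734103811342273, q_13 = 37·124114211886197 + 3753470744651 = 4595979310533940 → 98734103811342273/4595979310533940
APPEND 40: p_14 = 40·98734103811342273 + 2666309975057537 = 3952030462428748457, q_14 = 40·4595979310533940 + 124114211886197 = 183963286633243797 → 3952030462428748457/183963286633243797
APPEND 23: p_15 = 23·3952030462428748457 + 98734103811342273 = 90995434739672556784, q_15 = 23·183963286633243797 + 4595979310533940 = 4235751571875141271 → 90995434739672556784/4235751571875141271

43/2
580/27
623/29
9080399/422684
5363746015205/249677312714
80634734213404/3753470744651
90995434739672556784/4235751571875141271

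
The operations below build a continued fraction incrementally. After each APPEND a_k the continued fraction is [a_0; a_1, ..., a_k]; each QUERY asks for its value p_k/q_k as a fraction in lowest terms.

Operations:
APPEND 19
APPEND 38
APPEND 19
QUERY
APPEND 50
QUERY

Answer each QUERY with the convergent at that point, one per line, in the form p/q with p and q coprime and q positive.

APPEND 19: p_0 = 19·1 + 0 = 19, q_0 = 19·0 + 1 = 1 → 19/1
APPEND 38: p_1 = 38·19 + 1 = 723, q_1 = 38·1 + 0 = 38 → 723/38
APPEND 19: p_2 = 19·723 + 19 = 13756, q_2 = 19·38 + 1 = 723 → 13756/723
APPEND 50: p_3 = 50·13756 + 723 = 688523, q_3 = 50·723 + 38 = 36188 → 688523/36188

13756/723
688523/36188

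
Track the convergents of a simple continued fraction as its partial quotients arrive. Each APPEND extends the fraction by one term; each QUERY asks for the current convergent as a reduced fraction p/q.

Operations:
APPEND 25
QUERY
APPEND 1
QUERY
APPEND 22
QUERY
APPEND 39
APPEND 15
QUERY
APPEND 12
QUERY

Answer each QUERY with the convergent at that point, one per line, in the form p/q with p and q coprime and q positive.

APPEND 25: p_0 = 25·1 + 0 = 25, q_0 = 25·0 + 1 = 1 → 25/1
APPEND 1: p_1 = 1·25 + 1 = 26, q_1 = 1·1 + 0 = 1 → 26/1
APPEND 22: p_2 = 22·26 + 25 = 597, q_2 = 22·1 + 1 = 23 → 597/23
APPEND 39: p_3 = 39·597 + 26 = 23309, q_3 = 39·23 + 1 = 898 → 23309/898
APPEND 15: p_4 = 15·23309 + 597 = 350232, q_4 = 15·898 + 23 = 13493 → 350232/13493
APPEND 12: p_5 = 12·350232 + 23309 = 4226093, q_5 = 12·13493 + 898 = 162814 → 4226093/162814

25/1
26/1
597/23
350232/13493
4226093/162814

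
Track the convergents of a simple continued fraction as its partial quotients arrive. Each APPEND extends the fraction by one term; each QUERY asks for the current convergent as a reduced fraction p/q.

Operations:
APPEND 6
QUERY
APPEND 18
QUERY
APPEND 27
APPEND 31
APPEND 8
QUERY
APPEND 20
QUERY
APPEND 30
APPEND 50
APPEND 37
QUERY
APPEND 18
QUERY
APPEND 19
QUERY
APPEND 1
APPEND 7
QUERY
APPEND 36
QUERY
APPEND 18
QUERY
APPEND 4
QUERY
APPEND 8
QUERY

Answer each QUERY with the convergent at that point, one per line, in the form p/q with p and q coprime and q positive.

APPEND 6: p_0 = 6·1 + 0 = 6, q_0 = 6·0 + 1 = 1 → 6/1
APPEND 18: p_1 = 18·6 + 1 = 109, q_1 = 18·1 + 0 = 18 → 109/18
APPEND 27: p_2 = 27·109 + 6 = 2949, q_2 = 27·18 + 1 = 487 → 2949/487
APPEND 31: p_3 = 31·2949 + 109 = 91528, q_3 = 31·487 + 18 = 15115 → 91528/15115
APPEND 8: p_4 = 8·91528 + 2949 = 735173, q_4 = 8·15115 + 487 = 121407 → 735173/121407
APPEND 20: p_5 = 20·735173 + 91528 = 14794988, q_5 = 20·121407 + 15115 = 2443255 → 14794988/2443255
APPEND 30: p_6 = 30·14794988 + 735173 = 444584813, q_6 = 30·2443255 + 121407 = 73419057 → 444584813/73419057
APPEND 50: p_7 = 50·444584813 + 14794988 = 22244035638, q_7 = 50·73419057 + 2443255 = 3673396105 → 22244035638/3673396105
APPEND 37: p_8 = 37·22244035638 + 444584813 = 823473903419, q_8 = 37·3673396105 + 73419057 = 135989074942 → 823473903419/135989074942
APPEND 18: p_9 = 18·823473903419 + 22244035638 = 14844774297180, q_9 = 18·135989074942 + 3673396105 = 2451476745061 → 14844774297180/2451476745061
APPEND 19: p_10 = 19·14844774297180 + 823473903419 = 282874185549839, q_10 = 19·2451476745061 + 135989074942 = 46714047231101 → 282874185549839/46714047231101
APPEND 1: p_11 = 1·282874185549839 + 14844774297180 = 297718959847019, q_11 = 1·46714047231101 + 2451476745061 = 49165523976162 → 297718959847019/49165523976162
APPEND 7: p_12 = 7·297718959847019 + 282874185549839 = 2366906904478972, q_12 = 7·49165523976162 + 46714047231101 = 390872715064235 → 2366906904478972/390872715064235
APPEND 36: p_13 = 36·2366906904478972 + 297718959847019 = 85506367521090011, q_13 = 36·390872715064235 + 49165523976162 = 14120583266288622 → 85506367521090011/14120583266288622
APPEND 18: p_14 = 18·85506367521090011 + 2366906904478972 = 1541481522284099170, q_14 = 18·14120583266288622 + 390872715064235 = 254561371508259431 → 1541481522284099170/254561371508259431
APPEND 4: p_15 = 4·1541481522284099170 + 85506367521090011 = 6251432456657486691, q_15 = 4·254561371508259431 + 14120583266288622 = 1032366069299326346 → 6251432456657486691/1032366069299326346
APPEND 8: p_16 = 8·6251432456657486691 + 1541481522284099170 = 51552941175543992698, q_16 = 8·1032366069299326346 + 254561371508259431 = 8513489925902870199 → 51552941175543992698/8513489925902870199

6/1
109/18
735173/121407
14794988/2443255
823473903419/135989074942
14844774297180/2451476745061
282874185549839/46714047231101
2366906904478972/390872715064235
85506367521090011/14120583266288622
1541481522284099170/254561371508259431
6251432456657486691/1032366069299326346
51552941175543992698/8513489925902870199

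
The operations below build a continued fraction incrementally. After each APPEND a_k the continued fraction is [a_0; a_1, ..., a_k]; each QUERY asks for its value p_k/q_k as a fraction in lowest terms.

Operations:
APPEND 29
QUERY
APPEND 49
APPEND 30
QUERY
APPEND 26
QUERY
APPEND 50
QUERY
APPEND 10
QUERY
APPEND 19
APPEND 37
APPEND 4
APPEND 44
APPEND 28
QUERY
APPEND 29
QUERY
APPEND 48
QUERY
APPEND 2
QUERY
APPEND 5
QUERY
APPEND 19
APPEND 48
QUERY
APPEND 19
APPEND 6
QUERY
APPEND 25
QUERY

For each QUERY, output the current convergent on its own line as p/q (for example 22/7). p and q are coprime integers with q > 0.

APPEND 29: p_0 = 29·1 + 0 = 29, q_0 = 29·0 + 1 = 1 → 29/1
APPEND 49: p_1 = 49·29 + 1 = 1422, q_1 = 49·1 + 0 = 49 → 1422/49
APPEND 30: p_2 = 30·1422 + 29 = 42689, q_2 = 30·49 + 1 = 1471 → 42689/1471
APPEND 26: p_3 = 26·42689 + 1422 = 1111336, q_3 = 26·1471 + 49 = 38295 → 1111336/38295
APPEND 50: p_4 = 50·1111336 + 42689 = 55609489, q_4 = 50·38295 + 1471 = 1916221 → 55609489/1916221
APPEND 10: p_5 = 10·55609489 + 1111336 = 557206226, q_5 = 10·1916221 + 38295 = 19200505 → 557206226/19200505
APPEND 19: p_6 = 19·557206226 + 55609489 = 10642527783, q_6 = 19·19200505 + 1916221 = 366725816 → 10642527783/366725816
APPEND 37: p_7 = 37·10642527783 + 557206226 = 394330734197, q_7 = 37·366725816 + 19200505 = 13588055697 → 394330734197/13588055697
APPEND 4: p_8 = 4·394330734197 + 10642527783 = 1587965464571, q_8 = 4·13588055697 + 366725816 = 54718948604 → 1587965464571/54718948604
APPEND 44: p_9 = 44·1587965464571 + 394330734197 = 70264811175321, q_9 = 44·54718948604 + 13588055697 = 2421221794273 → 70264811175321/2421221794273
APPEND 28: p_10 = 28·70264811175321 + 1587965464571 = 1969002678373559, q_10 = 28·2421221794273 + 54718948604 = 67848929188248 → 1969002678373559/67848929188248
APPEND 29: p_11 = 29·1969002678373559 + 70264811175321 = 57171342484008532, q_11 = 29·67848929188248 + 2421221794273 = 1970040168253465 → 57171342484008532/1970040168253465
APPEND 48: p_12 = 48·57171342484008532 + 1969002678373559 = 2746193441910783095, q_12 = 48·1970040168253465 + 67848929188248 = 94629777005354568 → 2746193441910783095/94629777005354568
APPEND 2: p_13 = 2·2746193441910783095 + 57171342484008532 = 5549558226305574722, q_13 = 2·94629777005354568 + 1970040168253465 = 191229594178962601 → 5549558226305574722/191229594178962601
APPEND 5: p_14 = 5·5549558226305574722 + 2746193441910783095 = 30493984573438656705, q_14 = 5·191229594178962601 + 94629777005354568 = 1050777747900167573 → 30493984573438656705/1050777747900167573
APPEND 19: p_15 = 19·30493984573438656705 + 5549558226305574722 = 584935265121640052117, q_15 = 19·1050777747900167573 + 191229594178962601 = 20156006804282146488 → 584935265121640052117/20156006804282146488
APPEND 48: p_16 = 48·584935265121640052117 + 30493984573438656705 = 28107386710412161158321, q_16 = 48·20156006804282146488 + 1050777747900167573 = 968539104353443198997 → 28107386710412161158321/968539104353443198997
APPEND 19: p_17 = 19·28107386710412161158321 + 584935265121640052117 = 534625282762952702060216, q_17 = 19·968539104353443198997 + 20156006804282146488 = 18422398989519702927431 → 534625282762952702060216/18422398989519702927431
APPEND 6: p_18 = 6·534625282762952702060216 + 28107386710412161158321 = 3235859083288128373519617, q_18 = 6·18422398989519702927431 + 968539104353443198997 = 111502933041471660763583 → 3235859083288128373519617/111502933041471660763583
APPEND 25: p_19 = 25·3235859083288128373519617 + 534625282762952702060216 = 81431102364966162040050641, q_19 = 25·111502933041471660763583 + 18422398989519702927431 = 2805995725026311222017006 → 81431102364966162040050641/2805995725026311222017006

29/1
42689/1471
1111336/38295
55609489/1916221
557206226/19200505
1969002678373559/67848929188248
57171342484008532/1970040168253465
2746193441910783095/94629777005354568
5549558226305574722/191229594178962601
30493984573438656705/1050777747900167573
28107386710412161158321/968539104353443198997
3235859083288128373519617/111502933041471660763583
81431102364966162040050641/2805995725026311222017006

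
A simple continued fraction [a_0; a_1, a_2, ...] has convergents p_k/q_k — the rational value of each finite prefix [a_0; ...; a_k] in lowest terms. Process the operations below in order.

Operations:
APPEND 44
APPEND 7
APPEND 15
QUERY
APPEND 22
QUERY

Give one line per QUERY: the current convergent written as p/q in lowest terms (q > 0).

4679/106
103247/2339

APPEND 44: p_0 = 44·1 + 0 = 44, q_0 = 44·0 + 1 = 1 → 44/1
APPEND 7: p_1 = 7·44 + 1 = 309, q_1 = 7·1 + 0 = 7 → 309/7
APPEND 15: p_2 = 15·309 + 44 = 4679, q_2 = 15·7 + 1 = 106 → 4679/106
APPEND 22: p_3 = 22·4679 + 309 = 103247, q_3 = 22·106 + 7 = 2339 → 103247/2339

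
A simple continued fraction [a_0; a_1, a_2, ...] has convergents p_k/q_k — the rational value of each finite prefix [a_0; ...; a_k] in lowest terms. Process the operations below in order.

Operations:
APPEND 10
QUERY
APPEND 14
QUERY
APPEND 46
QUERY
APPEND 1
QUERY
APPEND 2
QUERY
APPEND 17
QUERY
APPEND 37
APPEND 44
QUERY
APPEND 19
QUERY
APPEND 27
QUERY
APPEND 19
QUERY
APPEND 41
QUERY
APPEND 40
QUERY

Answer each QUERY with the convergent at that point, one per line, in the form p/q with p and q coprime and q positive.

APPEND 10: p_0 = 10·1 + 0 = 10, q_0 = 10·0 + 1 = 1 → 10/1
APPEND 14: p_1 = 14·10 + 1 = 141, q_1 = 14·1 + 0 = 14 → 141/14
APPEND 46: p_2 = 46·141 + 10 = 6496, q_2 = 46·14 + 1 = 645 → 6496/645
APPEND 1: p_3 = 1·6496 + 141 = 6637, q_3 = 1·645 + 14 = 659 → 6637/659
APPEND 2: p_4 = 2·6637 + 6496 = 19770, q_4 = 2·659 + 645 = 1963 → 19770/1963
APPEND 17: p_5 = 17·19770 + 6637 = 342727, q_5 = 17·1963 + 659 = 34030 → 342727/34030
APPEND 37: p_6 = 37·342727 + 19770 = 12700669, q_6 = 37·34030 + 1963 = 1261073 → 12700669/1261073
APPEND 44: p_7 = 44·12700669 + 342727 = 559172163, q_7 = 44·1261073 + 34030 = 55521242 → 559172163/55521242
APPEND 19: p_8 = 19·559172163 + 12700669 = 10636971766, q_8 = 19·55521242 + 1261073 = 1056164671 → 10636971766/1056164671
APPEND 27: p_9 = 27·10636971766 + 559172163 = 287757409845, q_9 = 27·1056164671 + 55521242 = 28571967359 → 287757409845/28571967359
APPEND 19: p_10 = 19·287757409845 + 10636971766 = 5478027758821, q_10 = 19·28571967359 + 1056164671 = 543923544492 → 5478027758821/543923544492
APPEND 41: p_11 = 41·5478027758821 + 287757409845 = 224886895521506, q_11 = 41·543923544492 + 28571967359 = 22329437291531 → 224886895521506/22329437291531
APPEND 40: p_12 = 40·224886895521506 + 5478027758821 = 9000953848619061, q_12 = 40·22329437291531 + 543923544492 = 893721415205732 → 9000953848619061/893721415205732

10/1
141/14
6496/645
6637/659
19770/1963
342727/34030
559172163/55521242
10636971766/1056164671
287757409845/28571967359
5478027758821/543923544492
224886895521506/22329437291531
9000953848619061/893721415205732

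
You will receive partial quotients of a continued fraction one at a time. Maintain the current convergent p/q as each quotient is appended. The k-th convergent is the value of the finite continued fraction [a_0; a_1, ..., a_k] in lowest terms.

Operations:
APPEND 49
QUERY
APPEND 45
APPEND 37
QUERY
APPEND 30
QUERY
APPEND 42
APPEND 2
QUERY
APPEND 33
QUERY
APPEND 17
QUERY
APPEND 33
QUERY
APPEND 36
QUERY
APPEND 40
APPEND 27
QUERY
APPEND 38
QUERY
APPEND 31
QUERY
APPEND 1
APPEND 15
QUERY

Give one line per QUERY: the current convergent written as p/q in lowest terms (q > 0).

APPEND 49: p_0 = 49·1 + 0 = 49, q_0 = 49·0 + 1 = 1 → 49/1
APPEND 45: p_1 = 45·49 + 1 = 2206, q_1 = 45·1 + 0 = 45 → 2206/45
APPEND 37: p_2 = 37·2206 + 49 = 81671, q_2 = 37·45 + 1 = 1666 → 81671/1666
APPEND 30: p_3 = 30·81671 + 2206 = 2452336, q_3 = 30·1666 + 45 = 50025 → 2452336/50025
APPEND 42: p_4 = 42·2452336 + 81671 = 103079783, q_4 = 42·50025 + 1666 = 2102716 → 103079783/2102716
APPEND 2: p_5 = 2·103079783 + 2452336 = 208611902, q_5 = 2·2102716 + 50025 = 4255457 → 208611902/4255457
APPEND 33: p_6 = 33·208611902 + 103079783 = 6987272549, q_6 = 33·4255457 + 2102716 = 142532797 → 6987272549/142532797
APPEND 17: p_7 = 17·6987272549 + 208611902 = 118992245235, q_7 = 17·142532797 + 4255457 = 2427313006 → 118992245235/2427313006
APPEND 33: p_8 = 33·118992245235 + 6987272549 = 3933731365304, q_8 = 33·2427313006 + 142532797 = 80243861995 → 3933731365304/80243861995
APPEND 36: p_9 = 36·3933731365304 + 118992245235 = 141733321396179, q_9 = 36·80243861995 + 2427313006 = 2891206344826 → 141733321396179/2891206344826
APPEND 40: p_10 = 40·141733321396179 + 3933731365304 = 5673266587212464, q_10 = 40·2891206344826 + 80243861995 = 115728497655035 → 5673266587212464/115728497655035
APPEND 27: p_11 = 27·5673266587212464 + 141733321396179 = 153319931176132707, q_11 = 27·115728497655035 + 2891206344826 = 3127560643030771 → 153319931176132707/3127560643030771
APPEND 38: p_12 = 38·153319931176132707 + 5673266587212464 = 5831830651280255330, q_12 = 38·3127560643030771 + 115728497655035 = 118963032932824333 → 5831830651280255330/118963032932824333
APPEND 31: p_13 = 31·5831830651280255330 + 153319931176132707 = 180940070120864047937, q_13 = 31·118963032932824333 + 3127560643030771 = 3690981581560585094 → 180940070120864047937/3690981581560585094
APPEND 1: p_14 = 1·180940070120864047937 + 5831830651280255330 = 186771900772144303267, q_14 = 1·3690981581560585094 + 118963032932824333 = 3809944614493409427 → 186771900772144303267/3809944614493409427
APPEND 15: p_15 = 15·186771900772144303267 + 180940070120864047937 = 2982518581703028596942, q_15 = 15·3809944614493409427 + 3690981581560585094 = 60840150798961726499 → 2982518581703028596942/60840150798961726499

49/1
81671/1666
2452336/50025
208611902/4255457
6987272549/142532797
118992245235/2427313006
3933731365304/80243861995
141733321396179/2891206344826
153319931176132707/3127560643030771
5831830651280255330/118963032932824333
180940070120864047937/3690981581560585094
2982518581703028596942/60840150798961726499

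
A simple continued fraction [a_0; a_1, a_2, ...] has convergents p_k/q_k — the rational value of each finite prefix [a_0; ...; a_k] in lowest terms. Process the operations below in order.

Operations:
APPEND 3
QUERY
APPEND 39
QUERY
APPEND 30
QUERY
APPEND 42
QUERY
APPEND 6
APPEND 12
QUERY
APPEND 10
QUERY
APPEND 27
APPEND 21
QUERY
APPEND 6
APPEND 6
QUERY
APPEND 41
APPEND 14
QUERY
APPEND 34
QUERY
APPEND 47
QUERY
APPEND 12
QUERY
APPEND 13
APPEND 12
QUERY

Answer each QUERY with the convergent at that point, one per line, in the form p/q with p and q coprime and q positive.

3/1
118/39
3543/1171
148924/49221
10913968/3607185
110036767/36368347
62730076984/20732971981
2338904288470/773033278621
1350181039030384/446249502589235
46002429765228907/15204302835841891
2163464380004789013/715048482787158112
26007574989822697063/8595786096281739235
4109150845962220907047/1358118998909678957239

APPEND 3: p_0 = 3·1 + 0 = 3, q_0 = 3·0 + 1 = 1 → 3/1
APPEND 39: p_1 = 39·3 + 1 = 118, q_1 = 39·1 + 0 = 39 → 118/39
APPEND 30: p_2 = 30·118 + 3 = 3543, q_2 = 30·39 + 1 = 1171 → 3543/1171
APPEND 42: p_3 = 42·3543 + 118 = 148924, q_3 = 42·1171 + 39 = 49221 → 148924/49221
APPEND 6: p_4 = 6·148924 + 3543 = 897087, q_4 = 6·49221 + 1171 = 296497 → 897087/296497
APPEND 12: p_5 = 12·897087 + 148924 = 10913968, q_5 = 12·296497 + 49221 = 3607185 → 10913968/3607185
APPEND 10: p_6 = 10·10913968 + 897087 = 110036767, q_6 = 10·3607185 + 296497 = 36368347 → 110036767/36368347
APPEND 27: p_7 = 27·110036767 + 10913968 = 2981906677, q_7 = 27·36368347 + 3607185 = 985552554 → 2981906677/985552554
APPEND 21: p_8 = 21·2981906677 + 110036767 = 62730076984, q_8 = 21·985552554 + 36368347 = 20732971981 → 62730076984/20732971981
APPEND 6: p_9 = 6·62730076984 + 2981906677 = 379362368581, q_9 = 6·20732971981 + 985552554 = 125383384440 → 379362368581/125383384440
APPEND 6: p_10 = 6·379362368581 + 62730076984 = 2338904288470, q_10 = 6·125383384440 + 20732971981 = 773033278621 → 2338904288470/773033278621
APPEND 41: p_11 = 41·2338904288470 + 379362368581 = 96274438195851, q_11 = 41·773033278621 + 125383384440 = 31819747807901 → 96274438195851/31819747807901
APPEND 14: p_12 = 14·96274438195851 + 2338904288470 = 1350181039030384, q_12 = 14·31819747807901 + 773033278621 = 446249502589235 → 1350181039030384/446249502589235
APPEND 34: p_13 = 34·1350181039030384 + 96274438195851 = 46002429765228907, q_13 = 34·446249502589235 + 31819747807901 = 15204302835841891 → 46002429765228907/15204302835841891
APPEND 47: p_14 = 47·46002429765228907 + 1350181039030384 = 2163464380004789013, q_14 = 47·15204302835841891 + 446249502589235 = 715048482787158112 → 2163464380004789013/715048482787158112
APPEND 12: p_15 = 12·2163464380004789013 + 46002429765228907 = 26007574989822697063, q_15 = 12·715048482787158112 + 15204302835841891 = 8595786096281739235 → 26007574989822697063/8595786096281739235
APPEND 13: p_16 = 13·26007574989822697063 + 2163464380004789013 = 340261939247699850832, q_16 = 13·8595786096281739235 + 715048482787158112 = 112460267734449768167 → 340261939247699850832/112460267734449768167
APPEND 12: p_17 = 12·340261939247699850832 + 26007574989822697063 = 4109150845962220907047, q_17 = 12·112460267734449768167 + 8595786096281739235 = 1358118998909678957239 → 4109150845962220907047/1358118998909678957239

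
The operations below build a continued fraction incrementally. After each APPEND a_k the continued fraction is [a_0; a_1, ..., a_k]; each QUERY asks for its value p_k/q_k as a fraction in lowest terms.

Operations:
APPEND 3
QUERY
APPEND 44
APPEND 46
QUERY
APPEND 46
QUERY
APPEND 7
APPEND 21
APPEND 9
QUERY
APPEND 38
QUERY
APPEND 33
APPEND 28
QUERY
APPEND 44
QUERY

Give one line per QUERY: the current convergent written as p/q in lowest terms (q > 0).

APPEND 3: p_0 = 3·1 + 0 = 3, q_0 = 3·0 + 1 = 1 → 3/1
APPEND 44: p_1 = 44·3 + 1 = 133, q_1 = 44·1 + 0 = 44 → 133/44
APPEND 46: p_2 = 46·133 + 3 = 6121, q_2 = 46·44 + 1 = 2025 → 6121/2025
APPEND 46: p_3 = 46·6121 + 133 = 281699, q_3 = 46·2025 + 44 = 93194 → 281699/93194
APPEND 7: p_4 = 7·281699 + 6121 = 1978014, q_4 = 7·93194 + 2025 = 654383 → 1978014/654383
APPEND 21: p_5 = 21·1978014 + 281699 = 41819993, q_5 = 21·654383 + 93194 = 13835237 → 41819993/13835237
APPEND 9: p_6 = 9·41819993 + 1978014 = 378357951, q_6 = 9·13835237 + 654383 = 125171516 → 378357951/125171516
APPEND 38: p_7 = 38·378357951 + 41819993 = 14419422131, q_7 = 38·125171516 + 13835237 = 4770352845 → 14419422131/4770352845
APPEND 33: p_8 = 33·14419422131 + 378357951 = 476219288274, q_8 = 33·4770352845 + 125171516 = 157546815401 → 476219288274/157546815401
APPEND 28: p_9 = 28·476219288274 + 14419422131 = 13348559493803, q_9 = 28·157546815401 + 4770352845 = 4416081184073 → 13348559493803/4416081184073
APPEND 44: p_10 = 44·13348559493803 + 476219288274 = 587812837015606, q_10 = 44·4416081184073 + 157546815401 = 194465118914613 → 587812837015606/194465118914613

3/1
6121/2025
281699/93194
378357951/125171516
14419422131/4770352845
13348559493803/4416081184073
587812837015606/194465118914613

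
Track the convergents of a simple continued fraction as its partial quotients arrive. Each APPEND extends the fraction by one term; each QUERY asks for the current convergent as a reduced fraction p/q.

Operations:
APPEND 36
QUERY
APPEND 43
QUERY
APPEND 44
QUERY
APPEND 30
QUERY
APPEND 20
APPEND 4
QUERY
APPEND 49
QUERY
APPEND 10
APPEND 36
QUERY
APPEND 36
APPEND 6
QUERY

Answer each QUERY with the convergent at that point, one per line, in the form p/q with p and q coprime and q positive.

APPEND 36: p_0 = 36·1 + 0 = 36, q_0 = 36·0 + 1 = 1 → 36/1
APPEND 43: p_1 = 43·36 + 1 = 1549, q_1 = 43·1 + 0 = 43 → 1549/43
APPEND 44: p_2 = 44·1549 + 36 = 68192, q_2 = 44·43 + 1 = 1893 → 68192/1893
APPEND 30: p_3 = 30·68192 + 1549 = 2047309, q_3 = 30·1893 + 43 = 56833 → 2047309/56833
APPEND 20: p_4 = 20·2047309 + 68192 = 41014372, q_4 = 20·56833 + 1893 = 1138553 → 41014372/1138553
APPEND 4: p_5 = 4·41014372 + 2047309 = 166104797, q_5 = 4·1138553 + 56833 = 4611045 → 166104797/4611045
APPEND 49: p_6 = 49·166104797 + 41014372 = 8180149425, q_6 = 49·4611045 + 1138553 = 227079758 → 8180149425/227079758
APPEND 10: p_7 = 10·8180149425 + 166104797 = 81967599047, q_7 = 10·227079758 + 4611045 = 2275408625 → 81967599047/2275408625
APPEND 36: p_8 = 36·81967599047 + 8180149425 = 2959013715117, q_8 = 36·2275408625 + 227079758 = 82141790258 → 2959013715117/82141790258
APPEND 36: p_9 = 36·2959013715117 + 81967599047 = 106606461343259, q_9 = 36·82141790258 + 2275408625 = 2959379857913 → 106606461343259/2959379857913
APPEND 6: p_10 = 6·106606461343259 + 2959013715117 = 642597781774671, q_10 = 6·2959379857913 + 82141790258 = 17838420937736 → 642597781774671/17838420937736

36/1
1549/43
68192/1893
2047309/56833
166104797/4611045
8180149425/227079758
2959013715117/82141790258
642597781774671/17838420937736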